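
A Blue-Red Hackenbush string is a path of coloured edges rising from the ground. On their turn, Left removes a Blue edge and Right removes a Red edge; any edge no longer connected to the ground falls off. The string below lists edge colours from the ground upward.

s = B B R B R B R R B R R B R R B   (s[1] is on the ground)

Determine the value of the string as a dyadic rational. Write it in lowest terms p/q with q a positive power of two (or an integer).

13459/8192

1 of 15 · B · max L 0 · min R +∞ ⇒ 1
2 of 15 · BB · max L 1 · min R +∞ ⇒ 2
3 of 15 · BBR · max L 1 · min R 2 ⇒ 3/2
4 of 15 · BBRB · max L 3/2 · min R 2 ⇒ 7/4
5 of 15 · BBRBR · max L 3/2 · min R 7/4 ⇒ 13/8
6 of 15 · BBRBRB · max L 13/8 · min R 7/4 ⇒ 27/16
7 of 15 · BBRBRBR · max L 13/8 · min R 27/16 ⇒ 53/32
8 of 15 · BBRBRBRR · max L 13/8 · min R 53/32 ⇒ 105/64
9 of 15 · BBRBRBRRB · max L 105/64 · min R 53/32 ⇒ 211/128
10 of 15 · BBRBRBRRBR · max L 105/64 · min R 211/128 ⇒ 421/256
11 of 15 · BBRBRBRRBRR · max L 105/64 · min R 421/256 ⇒ 841/512
12 of 15 · BBRBRBRRBRRB · max L 841/512 · min R 421/256 ⇒ 1683/1024
13 of 15 · BBRBRBRRBRRBR · max L 841/512 · min R 1683/1024 ⇒ 3365/2048
14 of 15 · BBRBRBRRBRRBRR · max L 841/512 · min R 3365/2048 ⇒ 6729/4096
15 of 15 · BBRBRBRRBRRBRRB · max L 6729/4096 · min R 3365/2048 ⇒ 13459/8192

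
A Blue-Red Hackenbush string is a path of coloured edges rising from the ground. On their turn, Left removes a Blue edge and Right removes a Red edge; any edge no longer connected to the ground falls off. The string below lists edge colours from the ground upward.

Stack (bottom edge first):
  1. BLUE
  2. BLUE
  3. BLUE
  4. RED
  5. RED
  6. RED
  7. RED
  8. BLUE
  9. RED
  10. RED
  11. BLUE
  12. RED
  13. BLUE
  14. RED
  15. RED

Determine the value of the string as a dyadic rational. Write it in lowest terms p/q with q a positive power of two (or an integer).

step 1: add BLUE to get B; options L={ 0 } R={ (no moves) } = 1
step 2: add BLUE to get BB; options L={ 0, 1 } R={ (no moves) } = 2
step 3: add BLUE to get BBB; options L={ 0, 1, 2 } R={ (no moves) } = 3
step 4: add RED to get BBBR; options L={ 0, 1, 2 } R={ 3 } = 5/2
step 5: add RED to get BBBRR; options L={ 0, 1, 2 } R={ 5/2, 3 } = 9/4
step 6: add RED to get BBBRRR; options L={ 0, 1, 2 } R={ 9/4, 5/2, 3 } = 17/8
step 7: add RED to get BBBRRRR; options L={ 0, 1, 2 } R={ 17/8, 9/4, 5/2, 3 } = 33/16
step 8: add BLUE to get BBBRRRRB; options L={ 0, 1, 2, 33/16 } R={ 17/8, 9/4, 5/2, 3 } = 67/32
step 9: add RED to get BBBRRRRBR; options L={ 0, 1, 2, 33/16 } R={ 67/32, 17/8, 9/4, 5/2, 3 } = 133/64
step 10: add RED to get BBBRRRRBRR; options L={ 0, 1, 2, 33/16 } R={ 133/64, 67/32, 17/8, 9/4, 5/2, 3 } = 265/128
step 11: add BLUE to get BBBRRRRBRRB; options L={ 0, 1, 2, 33/16, 265/128 } R={ 133/64, 67/32, 17/8, 9/4, 5/2, 3 } = 531/256
step 12: add RED to get BBBRRRRBRRBR; options L={ 0, 1, 2, 33/16, 265/128 } R={ 531/256, 133/64, 67/32, 17/8, 9/4, 5/2, 3 } = 1061/512
step 13: add BLUE to get BBBRRRRBRRBRB; options L={ 0, 1, 2, 33/16, 265/128, 1061/512 } R={ 531/256, 133/64, 67/32, 17/8, 9/4, 5/2, 3 } = 2123/1024
step 14: add RED to get BBBRRRRBRRBRBR; options L={ 0, 1, 2, 33/16, 265/128, 1061/512 } R={ 2123/1024, 531/256, 133/64, 67/32, 17/8, 9/4, 5/2, 3 } = 4245/2048
step 15: add RED to get BBBRRRRBRRBRBRR; options L={ 0, 1, 2, 33/16, 265/128, 1061/512 } R={ 4245/2048, 2123/1024, 531/256, 133/64, 67/32, 17/8, 9/4, 5/2, 3 } = 8489/4096

8489/4096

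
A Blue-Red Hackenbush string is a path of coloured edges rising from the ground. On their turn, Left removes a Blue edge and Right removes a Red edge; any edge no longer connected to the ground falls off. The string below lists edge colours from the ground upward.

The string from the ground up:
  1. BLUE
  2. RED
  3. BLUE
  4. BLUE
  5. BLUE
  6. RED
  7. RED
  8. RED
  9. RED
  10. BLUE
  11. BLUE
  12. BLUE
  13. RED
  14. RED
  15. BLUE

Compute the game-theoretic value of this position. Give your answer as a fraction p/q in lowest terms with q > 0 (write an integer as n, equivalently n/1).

Build G(s[:k]) for k = 1..15, string s = BLUE RED BLUE BLUE BLUE RED RED RED RED BLUE BLUE BLUE RED RED BLUE.
1 of 15 · B · max L 0 · min R +∞ → 1
2 of 15 · BR · max L 0 · min R 1 → 1/2
3 of 15 · BRB · max L 1/2 · min R 1 → 3/4
4 of 15 · BRBB · max L 3/4 · min R 1 → 7/8
5 of 15 · BRBBB · max L 7/8 · min R 1 → 15/16
6 of 15 · BRBBBR · max L 7/8 · min R 15/16 → 29/32
7 of 15 · BRBBBRR · max L 7/8 · min R 29/32 → 57/64
8 of 15 · BRBBBRRR · max L 7/8 · min R 57/64 → 113/128
9 of 15 · BRBBBRRRR · max L 7/8 · min R 113/128 → 225/256
10 of 15 · BRBBBRRRRB · max L 225/256 · min R 113/128 → 451/512
11 of 15 · BRBBBRRRRBB · max L 451/512 · min R 113/128 → 903/1024
12 of 15 · BRBBBRRRRBBB · max L 903/1024 · min R 113/128 → 1807/2048
13 of 15 · BRBBBRRRRBBBR · max L 903/1024 · min R 1807/2048 → 3613/4096
14 of 15 · BRBBBRRRRBBBRR · max L 903/1024 · min R 3613/4096 → 7225/8192
15 of 15 · BRBBBRRRRBBBRRB · max L 7225/8192 · min R 3613/4096 → 14451/16384

14451/16384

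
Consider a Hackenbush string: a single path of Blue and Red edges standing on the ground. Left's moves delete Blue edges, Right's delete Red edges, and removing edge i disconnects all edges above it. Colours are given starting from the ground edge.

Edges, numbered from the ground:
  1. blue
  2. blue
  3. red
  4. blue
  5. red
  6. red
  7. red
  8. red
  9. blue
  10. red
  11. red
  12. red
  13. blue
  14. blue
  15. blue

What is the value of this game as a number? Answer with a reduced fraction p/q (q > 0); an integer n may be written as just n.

12431/8192

Build value(s[:k]) for k = 1..15, string s = blue blue red blue red red red red blue red red red blue blue blue.
1 of 15 · b · max L 0 · min R +∞ so 1
2 of 15 · bb · max L 1 · min R +∞ so 2
3 of 15 · bbr · max L 1 · min R 2 so 3/2
4 of 15 · bbrb · max L 3/2 · min R 2 so 7/4
5 of 15 · bbrbr · max L 3/2 · min R 7/4 so 13/8
6 of 15 · bbrbrr · max L 3/2 · min R 13/8 so 25/16
7 of 15 · bbrbrrr · max L 3/2 · min R 25/16 so 49/32
8 of 15 · bbrbrrrr · max L 3/2 · min R 49/32 so 97/64
9 of 15 · bbrbrrrrb · max L 97/64 · min R 49/32 so 195/128
10 of 15 · bbrbrrrrbr · max L 97/64 · min R 195/128 so 389/256
11 of 15 · bbrbrrrrbrr · max L 97/64 · min R 389/256 so 777/512
12 of 15 · bbrbrrrrbrrr · max L 97/64 · min R 777/512 so 1553/1024
13 of 15 · bbrbrrrrbrrrb · max L 1553/1024 · min R 777/512 so 3107/2048
14 of 15 · bbrbrrrrbrrrbb · max L 3107/2048 · min R 777/512 so 6215/4096
15 of 15 · bbrbrrrrbrrrbbb · max L 6215/4096 · min R 777/512 so 12431/8192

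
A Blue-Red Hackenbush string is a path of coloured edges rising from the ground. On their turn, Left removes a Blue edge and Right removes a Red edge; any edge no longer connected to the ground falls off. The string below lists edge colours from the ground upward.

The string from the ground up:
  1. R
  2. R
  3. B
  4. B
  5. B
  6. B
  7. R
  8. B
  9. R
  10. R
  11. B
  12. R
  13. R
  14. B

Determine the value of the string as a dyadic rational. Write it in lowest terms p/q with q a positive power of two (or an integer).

-4461/4096

Build val(s[:k]) for k = 1..14, string s = R R B B B B R B R R B R R B.
1 of 14 · R · max L −∞ · min R 0 = -1
2 of 14 · RR · max L −∞ · min R -1 = -2
3 of 14 · RRB · max L -2 · min R -1 = -3/2
4 of 14 · RRBB · max L -3/2 · min R -1 = -5/4
5 of 14 · RRBBB · max L -5/4 · min R -1 = -9/8
6 of 14 · RRBBBB · max L -9/8 · min R -1 = -17/16
7 of 14 · RRBBBBR · max L -9/8 · min R -17/16 = -35/32
8 of 14 · RRBBBBRB · max L -35/32 · min R -17/16 = -69/64
9 of 14 · RRBBBBRBR · max L -35/32 · min R -69/64 = -139/128
10 of 14 · RRBBBBRBRR · max L -35/32 · min R -139/128 = -279/256
11 of 14 · RRBBBBRBRRB · max L -279/256 · min R -139/128 = -557/512
12 of 14 · RRBBBBRBRRBR · max L -279/256 · min R -557/512 = -1115/1024
13 of 14 · RRBBBBRBRRBRR · max L -279/256 · min R -1115/1024 = -2231/2048
14 of 14 · RRBBBBRBRRBRRB · max L -2231/2048 · min R -1115/1024 = -4461/4096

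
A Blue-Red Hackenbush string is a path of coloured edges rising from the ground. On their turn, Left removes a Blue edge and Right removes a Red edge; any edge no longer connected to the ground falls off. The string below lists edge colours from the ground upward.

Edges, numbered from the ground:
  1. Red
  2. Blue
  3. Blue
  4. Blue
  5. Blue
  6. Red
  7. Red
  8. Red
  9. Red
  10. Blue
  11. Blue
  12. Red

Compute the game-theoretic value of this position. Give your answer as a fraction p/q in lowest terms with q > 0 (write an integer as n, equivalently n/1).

R: Left { — }, Right { 0 } so simplest -1
RB: Left { -1 }, Right { 0 } so simplest -1/2
RBB: Left { -1, -1/2 }, Right { 0 } so simplest -1/4
RBBB: Left { -1, -1/2, -1/4 }, Right { 0 } so simplest -1/8
RBBBB: Left { -1, -1/2, -1/4, -1/8 }, Right { 0 } so simplest -1/16
RBBBBR: Left { -1, -1/2, -1/4, -1/8 }, Right { -1/16, 0 } so simplest -3/32
RBBBBRR: Left { -1, -1/2, -1/4, -1/8 }, Right { -3/32, -1/16, 0 } so simplest -7/64
RBBBBRRR: Left { -1, -1/2, -1/4, -1/8 }, Right { -7/64, -3/32, -1/16, 0 } so simplest -15/128
RBBBBRRRR: Left { -1, -1/2, -1/4, -1/8 }, Right { -15/128, -7/64, -3/32, -1/16, 0 } so simplest -31/256
RBBBBRRRRB: Left { -1, -1/2, -1/4, -1/8, -31/256 }, Right { -15/128, -7/64, -3/32, -1/16, 0 } so simplest -61/512
RBBBBRRRRBB: Left { -1, -1/2, -1/4, -1/8, -31/256, -61/512 }, Right { -15/128, -7/64, -3/32, -1/16, 0 } so simplest -121/1024
RBBBBRRRRBBR: Left { -1, -1/2, -1/4, -1/8, -31/256, -61/512 }, Right { -121/1024, -15/128, -7/64, -3/32, -1/16, 0 } so simplest -243/2048

-243/2048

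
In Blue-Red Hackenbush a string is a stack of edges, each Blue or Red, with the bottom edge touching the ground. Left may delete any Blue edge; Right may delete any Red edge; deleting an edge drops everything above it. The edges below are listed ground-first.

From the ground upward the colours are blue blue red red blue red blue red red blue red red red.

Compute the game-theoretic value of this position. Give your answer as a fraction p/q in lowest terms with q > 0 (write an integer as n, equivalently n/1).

1 of 13 · b · max L 0 · min R +∞ → 1
2 of 13 · bb · max L 1 · min R +∞ → 2
3 of 13 · bbr · max L 1 · min R 2 → 3/2
4 of 13 · bbrr · max L 1 · min R 3/2 → 5/4
5 of 13 · bbrrb · max L 5/4 · min R 3/2 → 11/8
6 of 13 · bbrrbr · max L 5/4 · min R 11/8 → 21/16
7 of 13 · bbrrbrb · max L 21/16 · min R 11/8 → 43/32
8 of 13 · bbrrbrbr · max L 21/16 · min R 43/32 → 85/64
9 of 13 · bbrrbrbrr · max L 21/16 · min R 85/64 → 169/128
10 of 13 · bbrrbrbrrb · max L 169/128 · min R 85/64 → 339/256
11 of 13 · bbrrbrbrrbr · max L 169/128 · min R 339/256 → 677/512
12 of 13 · bbrrbrbrrbrr · max L 169/128 · min R 677/512 → 1353/1024
13 of 13 · bbrrbrbrrbrrr · max L 169/128 · min R 1353/1024 → 2705/2048

2705/2048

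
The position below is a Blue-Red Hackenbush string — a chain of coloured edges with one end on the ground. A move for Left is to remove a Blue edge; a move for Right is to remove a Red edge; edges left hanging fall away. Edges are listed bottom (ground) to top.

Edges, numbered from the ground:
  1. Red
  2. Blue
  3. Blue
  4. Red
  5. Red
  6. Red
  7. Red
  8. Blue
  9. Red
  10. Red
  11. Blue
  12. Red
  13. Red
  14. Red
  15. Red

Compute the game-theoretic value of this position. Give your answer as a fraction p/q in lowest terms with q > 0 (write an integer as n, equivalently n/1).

Prefix values for Red Blue Blue Red Red Red Red Blue Red Red Blue Red Red Red Red via {L|R} + simplicity:
step 1: add Red to get R; options L={ (no moves) } R={ 0 } ⇒ -1
step 2: add Blue to get RB; options L={ -1 } R={ 0 } ⇒ -1/2
step 3: add Blue to get RBB; options L={ -1 -1/2 } R={ 0 } ⇒ -1/4
step 4: add Red to get RBBR; options L={ -1 -1/2 } R={ -1/4 0 } ⇒ -3/8
step 5: add Red to get RBBRR; options L={ -1 -1/2 } R={ -3/8 -1/4 0 } ⇒ -7/16
step 6: add Red to get RBBRRR; options L={ -1 -1/2 } R={ -7/16 -3/8 -1/4 0 } ⇒ -15/32
step 7: add Red to get RBBRRRR; options L={ -1 -1/2 } R={ -15/32 -7/16 -3/8 -1/4 0 } ⇒ -31/64
step 8: add Blue to get RBBRRRRB; options L={ -1 -1/2 -31/64 } R={ -15/32 -7/16 -3/8 -1/4 0 } ⇒ -61/128
step 9: add Red to get RBBRRRRBR; options L={ -1 -1/2 -31/64 } R={ -61/128 -15/32 -7/16 -3/8 -1/4 0 } ⇒ -123/256
step 10: add Red to get RBBRRRRBRR; options L={ -1 -1/2 -31/64 } R={ -123/256 -61/128 -15/32 -7/16 -3/8 -1/4 0 } ⇒ -247/512
step 11: add Blue to get RBBRRRRBRRB; options L={ -1 -1/2 -31/64 -247/512 } R={ -123/256 -61/128 -15/32 -7/16 -3/8 -1/4 0 } ⇒ -493/1024
step 12: add Red to get RBBRRRRBRRBR; options L={ -1 -1/2 -31/64 -247/512 } R={ -493/1024 -123/256 -61/128 -15/32 -7/16 -3/8 -1/4 0 } ⇒ -987/2048
step 13: add Red to get RBBRRRRBRRBRR; options L={ -1 -1/2 -31/64 -247/512 } R={ -987/2048 -493/1024 -123/256 -61/128 -15/32 -7/16 -3/8 -1/4 0 } ⇒ -1975/4096
step 14: add Red to get RBBRRRRBRRBRRR; options L={ -1 -1/2 -31/64 -247/512 } R={ -1975/4096 -987/2048 -493/1024 -123/256 -61/128 -15/32 -7/16 -3/8 -1/4 0 } ⇒ -3951/8192
step 15: add Red to get RBBRRRRBRRBRRRR; options L={ -1 -1/2 -31/64 -247/512 } R={ -3951/8192 -1975/4096 -987/2048 -493/1024 -123/256 -61/128 -15/32 -7/16 -3/8 -1/4 0 } ⇒ -7903/16384

-7903/16384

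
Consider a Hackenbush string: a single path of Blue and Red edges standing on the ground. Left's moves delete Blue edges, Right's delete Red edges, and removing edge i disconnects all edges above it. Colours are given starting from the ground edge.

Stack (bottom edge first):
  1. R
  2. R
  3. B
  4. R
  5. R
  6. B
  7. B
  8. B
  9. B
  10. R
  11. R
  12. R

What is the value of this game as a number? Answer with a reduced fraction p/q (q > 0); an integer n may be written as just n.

-1807/1024

val_1 [R]  L=[∅]  R=[0]  so -1
val_2 [RR]  L=[∅]  R=[-1; 0]  so -2
val_3 [RRB]  L=[-2]  R=[-1; 0]  so -3/2
val_4 [RRBR]  L=[-2]  R=[-3/2; -1; 0]  so -7/4
val_5 [RRBRR]  L=[-2]  R=[-7/4; -3/2; -1; 0]  so -15/8
val_6 [RRBRRB]  L=[-2; -15/8]  R=[-7/4; -3/2; -1; 0]  so -29/16
val_7 [RRBRRBB]  L=[-2; -15/8; -29/16]  R=[-7/4; -3/2; -1; 0]  so -57/32
val_8 [RRBRRBBB]  L=[-2; -15/8; -29/16; -57/32]  R=[-7/4; -3/2; -1; 0]  so -113/64
val_9 [RRBRRBBBB]  L=[-2; -15/8; -29/16; -57/32; -113/64]  R=[-7/4; -3/2; -1; 0]  so -225/128
val_10 [RRBRRBBBBR]  L=[-2; -15/8; -29/16; -57/32; -113/64]  R=[-225/128; -7/4; -3/2; -1; 0]  so -451/256
val_11 [RRBRRBBBBRR]  L=[-2; -15/8; -29/16; -57/32; -113/64]  R=[-451/256; -225/128; -7/4; -3/2; -1; 0]  so -903/512
val_12 [RRBRRBBBBRRR]  L=[-2; -15/8; -29/16; -57/32; -113/64]  R=[-903/512; -451/256; -225/128; -7/4; -3/2; -1; 0]  so -1807/1024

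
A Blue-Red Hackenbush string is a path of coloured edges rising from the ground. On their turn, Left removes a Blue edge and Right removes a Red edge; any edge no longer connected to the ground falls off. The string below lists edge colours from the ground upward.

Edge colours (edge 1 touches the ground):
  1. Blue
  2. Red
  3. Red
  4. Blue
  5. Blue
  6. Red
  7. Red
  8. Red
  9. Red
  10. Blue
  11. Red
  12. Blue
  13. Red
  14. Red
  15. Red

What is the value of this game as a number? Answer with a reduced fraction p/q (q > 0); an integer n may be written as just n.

value(B) = { 0 |  } = 1
value(BR) = { 0 | 1 } = 1/2
value(BRR) = { 0 | 1/2, 1 } = 1/4
value(BRRB) = { 0, 1/4 | 1/2, 1 } = 3/8
value(BRRBB) = { 0, 1/4, 3/8 | 1/2, 1 } = 7/16
value(BRRBBR) = { 0, 1/4, 3/8 | 7/16, 1/2, 1 } = 13/32
value(BRRBBRR) = { 0, 1/4, 3/8 | 13/32, 7/16, 1/2, 1 } = 25/64
value(BRRBBRRR) = { 0, 1/4, 3/8 | 25/64, 13/32, 7/16, 1/2, 1 } = 49/128
value(BRRBBRRRR) = { 0, 1/4, 3/8 | 49/128, 25/64, 13/32, 7/16, 1/2, 1 } = 97/256
value(BRRBBRRRRB) = { 0, 1/4, 3/8, 97/256 | 49/128, 25/64, 13/32, 7/16, 1/2, 1 } = 195/512
value(BRRBBRRRRBR) = { 0, 1/4, 3/8, 97/256 | 195/512, 49/128, 25/64, 13/32, 7/16, 1/2, 1 } = 389/1024
value(BRRBBRRRRBRB) = { 0, 1/4, 3/8, 97/256, 389/1024 | 195/512, 49/128, 25/64, 13/32, 7/16, 1/2, 1 } = 779/2048
value(BRRBBRRRRBRBR) = { 0, 1/4, 3/8, 97/256, 389/1024 | 779/2048, 195/512, 49/128, 25/64, 13/32, 7/16, 1/2, 1 } = 1557/4096
value(BRRBBRRRRBRBRR) = { 0, 1/4, 3/8, 97/256, 389/1024 | 1557/4096, 779/2048, 195/512, 49/128, 25/64, 13/32, 7/16, 1/2, 1 } = 3113/8192
value(BRRBBRRRRBRBRRR) = { 0, 1/4, 3/8, 97/256, 389/1024 | 3113/8192, 1557/4096, 779/2048, 195/512, 49/128, 25/64, 13/32, 7/16, 1/2, 1 } = 6225/16384

6225/16384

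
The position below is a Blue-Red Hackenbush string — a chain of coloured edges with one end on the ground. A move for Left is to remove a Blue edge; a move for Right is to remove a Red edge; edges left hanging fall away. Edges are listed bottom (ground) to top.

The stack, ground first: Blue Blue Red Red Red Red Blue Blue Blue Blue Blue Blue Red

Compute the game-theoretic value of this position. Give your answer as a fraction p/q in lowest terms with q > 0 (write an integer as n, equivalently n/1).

Build g(s[:k]) for k = 1..13, string s = Blue Blue Red Red Red Red Blue Blue Blue Blue Blue Blue Red.
B: Left { 0 }, Right { none } gives simplest 1
BB: Left { 0; 1 }, Right { none } gives simplest 2
BBR: Left { 0; 1 }, Right { 2 } gives simplest 3/2
BBRR: Left { 0; 1 }, Right { 3/2; 2 } gives simplest 5/4
BBRRR: Left { 0; 1 }, Right { 5/4; 3/2; 2 } gives simplest 9/8
BBRRRR: Left { 0; 1 }, Right { 9/8; 5/4; 3/2; 2 } gives simplest 17/16
BBRRRRB: Left { 0; 1; 17/16 }, Right { 9/8; 5/4; 3/2; 2 } gives simplest 35/32
BBRRRRBB: Left { 0; 1; 17/16; 35/32 }, Right { 9/8; 5/4; 3/2; 2 } gives simplest 71/64
BBRRRRBBB: Left { 0; 1; 17/16; 35/32; 71/64 }, Right { 9/8; 5/4; 3/2; 2 } gives simplest 143/128
BBRRRRBBBB: Left { 0; 1; 17/16; 35/32; 71/64; 143/128 }, Right { 9/8; 5/4; 3/2; 2 } gives simplest 287/256
BBRRRRBBBBB: Left { 0; 1; 17/16; 35/32; 71/64; 143/128; 287/256 }, Right { 9/8; 5/4; 3/2; 2 } gives simplest 575/512
BBRRRRBBBBBB: Left { 0; 1; 17/16; 35/32; 71/64; 143/128; 287/256; 575/512 }, Right { 9/8; 5/4; 3/2; 2 } gives simplest 1151/1024
BBRRRRBBBBBBR: Left { 0; 1; 17/16; 35/32; 71/64; 143/128; 287/256; 575/512 }, Right { 1151/1024; 9/8; 5/4; 3/2; 2 } gives simplest 2301/2048

2301/2048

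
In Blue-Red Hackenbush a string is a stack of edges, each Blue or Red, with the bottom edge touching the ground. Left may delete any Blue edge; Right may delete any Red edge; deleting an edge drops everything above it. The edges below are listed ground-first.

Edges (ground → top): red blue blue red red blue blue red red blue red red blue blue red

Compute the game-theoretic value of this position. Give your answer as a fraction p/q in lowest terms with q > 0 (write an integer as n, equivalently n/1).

Build g(s[:k]) for k = 1..15, string s = red blue blue red red blue blue red red blue red red blue blue red.
edge 1 of 15 (red): { (no moves) | 0 } → -1
edge 2 of 15 (blue): { -1 | 0 } → -1/2
edge 3 of 15 (blue): { -1,-1/2 | 0 } → -1/4
edge 4 of 15 (red): { -1,-1/2 | -1/4,0 } → -3/8
edge 5 of 15 (red): { -1,-1/2 | -3/8,-1/4,0 } → -7/16
edge 6 of 15 (blue): { -1,-1/2,-7/16 | -3/8,-1/4,0 } → -13/32
edge 7 of 15 (blue): { -1,-1/2,-7/16,-13/32 | -3/8,-1/4,0 } → -25/64
edge 8 of 15 (red): { -1,-1/2,-7/16,-13/32 | -25/64,-3/8,-1/4,0 } → -51/128
edge 9 of 15 (red): { -1,-1/2,-7/16,-13/32 | -51/128,-25/64,-3/8,-1/4,0 } → -103/256
edge 10 of 15 (blue): { -1,-1/2,-7/16,-13/32,-103/256 | -51/128,-25/64,-3/8,-1/4,0 } → -205/512
edge 11 of 15 (red): { -1,-1/2,-7/16,-13/32,-103/256 | -205/512,-51/128,-25/64,-3/8,-1/4,0 } → -411/1024
edge 12 of 15 (red): { -1,-1/2,-7/16,-13/32,-103/256 | -411/1024,-205/512,-51/128,-25/64,-3/8,-1/4,0 } → -823/2048
edge 13 of 15 (blue): { -1,-1/2,-7/16,-13/32,-103/256,-823/2048 | -411/1024,-205/512,-51/128,-25/64,-3/8,-1/4,0 } → -1645/4096
edge 14 of 15 (blue): { -1,-1/2,-7/16,-13/32,-103/256,-823/2048,-1645/4096 | -411/1024,-205/512,-51/128,-25/64,-3/8,-1/4,0 } → -3289/8192
edge 15 of 15 (red): { -1,-1/2,-7/16,-13/32,-103/256,-823/2048,-1645/4096 | -3289/8192,-411/1024,-205/512,-51/128,-25/64,-3/8,-1/4,0 } → -6579/16384

-6579/16384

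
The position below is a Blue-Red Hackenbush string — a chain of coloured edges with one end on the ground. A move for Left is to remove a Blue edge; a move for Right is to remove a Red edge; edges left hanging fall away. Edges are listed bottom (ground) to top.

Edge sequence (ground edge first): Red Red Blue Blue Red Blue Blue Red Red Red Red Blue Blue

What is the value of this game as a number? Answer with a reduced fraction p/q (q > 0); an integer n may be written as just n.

val(R) = { — | 0 } ⇒ -1
val(RR) = { — | -1 0 } ⇒ -2
val(RRB) = { -2 | -1 0 } ⇒ -3/2
val(RRBB) = { -2 -3/2 | -1 0 } ⇒ -5/4
val(RRBBR) = { -2 -3/2 | -5/4 -1 0 } ⇒ -11/8
val(RRBBRB) = { -2 -3/2 -11/8 | -5/4 -1 0 } ⇒ -21/16
val(RRBBRBB) = { -2 -3/2 -11/8 -21/16 | -5/4 -1 0 } ⇒ -41/32
val(RRBBRBBR) = { -2 -3/2 -11/8 -21/16 | -41/32 -5/4 -1 0 } ⇒ -83/64
val(RRBBRBBRR) = { -2 -3/2 -11/8 -21/16 | -83/64 -41/32 -5/4 -1 0 } ⇒ -167/128
val(RRBBRBBRRR) = { -2 -3/2 -11/8 -21/16 | -167/128 -83/64 -41/32 -5/4 -1 0 } ⇒ -335/256
val(RRBBRBBRRRR) = { -2 -3/2 -11/8 -21/16 | -335/256 -167/128 -83/64 -41/32 -5/4 -1 0 } ⇒ -671/512
val(RRBBRBBRRRRB) = { -2 -3/2 -11/8 -21/16 -671/512 | -335/256 -167/128 -83/64 -41/32 -5/4 -1 0 } ⇒ -1341/1024
val(RRBBRBBRRRRBB) = { -2 -3/2 -11/8 -21/16 -671/512 -1341/1024 | -335/256 -167/128 -83/64 -41/32 -5/4 -1 0 } ⇒ -2681/2048

-2681/2048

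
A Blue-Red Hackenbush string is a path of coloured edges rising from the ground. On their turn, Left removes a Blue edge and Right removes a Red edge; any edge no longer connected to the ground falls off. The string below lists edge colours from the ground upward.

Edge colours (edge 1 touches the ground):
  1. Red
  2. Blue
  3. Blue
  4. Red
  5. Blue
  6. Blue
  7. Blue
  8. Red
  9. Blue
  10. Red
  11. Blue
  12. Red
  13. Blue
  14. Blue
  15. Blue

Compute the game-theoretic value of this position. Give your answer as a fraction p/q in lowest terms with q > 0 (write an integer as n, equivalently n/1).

-4433/16384

Prefix values for Red Blue Blue Red Blue Blue Blue Red Blue Red Blue Red Blue Blue Blue via {L|R} + simplicity:
G_1 [R]  L=[—]  R=[0]  gives -1
G_2 [RB]  L=[-1]  R=[0]  gives -1/2
G_3 [RBB]  L=[-1,-1/2]  R=[0]  gives -1/4
G_4 [RBBR]  L=[-1,-1/2]  R=[-1/4,0]  gives -3/8
G_5 [RBBRB]  L=[-1,-1/2,-3/8]  R=[-1/4,0]  gives -5/16
G_6 [RBBRBB]  L=[-1,-1/2,-3/8,-5/16]  R=[-1/4,0]  gives -9/32
G_7 [RBBRBBB]  L=[-1,-1/2,-3/8,-5/16,-9/32]  R=[-1/4,0]  gives -17/64
G_8 [RBBRBBBR]  L=[-1,-1/2,-3/8,-5/16,-9/32]  R=[-17/64,-1/4,0]  gives -35/128
G_9 [RBBRBBBRB]  L=[-1,-1/2,-3/8,-5/16,-9/32,-35/128]  R=[-17/64,-1/4,0]  gives -69/256
G_10 [RBBRBBBRBR]  L=[-1,-1/2,-3/8,-5/16,-9/32,-35/128]  R=[-69/256,-17/64,-1/4,0]  gives -139/512
G_11 [RBBRBBBRBRB]  L=[-1,-1/2,-3/8,-5/16,-9/32,-35/128,-139/512]  R=[-69/256,-17/64,-1/4,0]  gives -277/1024
G_12 [RBBRBBBRBRBR]  L=[-1,-1/2,-3/8,-5/16,-9/32,-35/128,-139/512]  R=[-277/1024,-69/256,-17/64,-1/4,0]  gives -555/2048
G_13 [RBBRBBBRBRBRB]  L=[-1,-1/2,-3/8,-5/16,-9/32,-35/128,-139/512,-555/2048]  R=[-277/1024,-69/256,-17/64,-1/4,0]  gives -1109/4096
G_14 [RBBRBBBRBRBRBB]  L=[-1,-1/2,-3/8,-5/16,-9/32,-35/128,-139/512,-555/2048,-1109/4096]  R=[-277/1024,-69/256,-17/64,-1/4,0]  gives -2217/8192
G_15 [RBBRBBBRBRBRBBB]  L=[-1,-1/2,-3/8,-5/16,-9/32,-35/128,-139/512,-555/2048,-1109/4096,-2217/8192]  R=[-277/1024,-69/256,-17/64,-1/4,0]  gives -4433/16384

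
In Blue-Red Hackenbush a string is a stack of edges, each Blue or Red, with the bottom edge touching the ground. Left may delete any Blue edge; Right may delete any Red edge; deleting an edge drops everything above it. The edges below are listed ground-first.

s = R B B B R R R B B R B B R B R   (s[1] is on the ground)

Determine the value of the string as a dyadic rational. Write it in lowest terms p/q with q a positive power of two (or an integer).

-3659/16384

edge 1 of 15 (R): { · | 0 } — -1
edge 2 of 15 (B): { -1 | 0 } — -1/2
edge 3 of 15 (B): { -1,-1/2 | 0 } — -1/4
edge 4 of 15 (B): { -1,-1/2,-1/4 | 0 } — -1/8
edge 5 of 15 (R): { -1,-1/2,-1/4 | -1/8,0 } — -3/16
edge 6 of 15 (R): { -1,-1/2,-1/4 | -3/16,-1/8,0 } — -7/32
edge 7 of 15 (R): { -1,-1/2,-1/4 | -7/32,-3/16,-1/8,0 } — -15/64
edge 8 of 15 (B): { -1,-1/2,-1/4,-15/64 | -7/32,-3/16,-1/8,0 } — -29/128
edge 9 of 15 (B): { -1,-1/2,-1/4,-15/64,-29/128 | -7/32,-3/16,-1/8,0 } — -57/256
edge 10 of 15 (R): { -1,-1/2,-1/4,-15/64,-29/128 | -57/256,-7/32,-3/16,-1/8,0 } — -115/512
edge 11 of 15 (B): { -1,-1/2,-1/4,-15/64,-29/128,-115/512 | -57/256,-7/32,-3/16,-1/8,0 } — -229/1024
edge 12 of 15 (B): { -1,-1/2,-1/4,-15/64,-29/128,-115/512,-229/1024 | -57/256,-7/32,-3/16,-1/8,0 } — -457/2048
edge 13 of 15 (R): { -1,-1/2,-1/4,-15/64,-29/128,-115/512,-229/1024 | -457/2048,-57/256,-7/32,-3/16,-1/8,0 } — -915/4096
edge 14 of 15 (B): { -1,-1/2,-1/4,-15/64,-29/128,-115/512,-229/1024,-915/4096 | -457/2048,-57/256,-7/32,-3/16,-1/8,0 } — -1829/8192
edge 15 of 15 (R): { -1,-1/2,-1/4,-15/64,-29/128,-115/512,-229/1024,-915/4096 | -1829/8192,-457/2048,-57/256,-7/32,-3/16,-1/8,0 } — -3659/16384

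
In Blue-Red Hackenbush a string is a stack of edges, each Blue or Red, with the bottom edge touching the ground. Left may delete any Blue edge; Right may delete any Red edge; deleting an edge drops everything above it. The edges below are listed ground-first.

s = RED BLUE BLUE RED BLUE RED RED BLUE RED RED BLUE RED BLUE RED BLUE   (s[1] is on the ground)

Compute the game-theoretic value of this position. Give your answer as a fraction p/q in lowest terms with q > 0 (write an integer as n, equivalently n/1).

-5845/16384

value(R) = { — | 0 } ⇒ -1
value(RB) = { -1 | 0 } ⇒ -1/2
value(RBB) = { -1, -1/2 | 0 } ⇒ -1/4
value(RBBR) = { -1, -1/2 | -1/4, 0 } ⇒ -3/8
value(RBBRB) = { -1, -1/2, -3/8 | -1/4, 0 } ⇒ -5/16
value(RBBRBR) = { -1, -1/2, -3/8 | -5/16, -1/4, 0 } ⇒ -11/32
value(RBBRBRR) = { -1, -1/2, -3/8 | -11/32, -5/16, -1/4, 0 } ⇒ -23/64
value(RBBRBRRB) = { -1, -1/2, -3/8, -23/64 | -11/32, -5/16, -1/4, 0 } ⇒ -45/128
value(RBBRBRRBR) = { -1, -1/2, -3/8, -23/64 | -45/128, -11/32, -5/16, -1/4, 0 } ⇒ -91/256
value(RBBRBRRBRR) = { -1, -1/2, -3/8, -23/64 | -91/256, -45/128, -11/32, -5/16, -1/4, 0 } ⇒ -183/512
value(RBBRBRRBRRB) = { -1, -1/2, -3/8, -23/64, -183/512 | -91/256, -45/128, -11/32, -5/16, -1/4, 0 } ⇒ -365/1024
value(RBBRBRRBRRBR) = { -1, -1/2, -3/8, -23/64, -183/512 | -365/1024, -91/256, -45/128, -11/32, -5/16, -1/4, 0 } ⇒ -731/2048
value(RBBRBRRBRRBRB) = { -1, -1/2, -3/8, -23/64, -183/512, -731/2048 | -365/1024, -91/256, -45/128, -11/32, -5/16, -1/4, 0 } ⇒ -1461/4096
value(RBBRBRRBRRBRBR) = { -1, -1/2, -3/8, -23/64, -183/512, -731/2048 | -1461/4096, -365/1024, -91/256, -45/128, -11/32, -5/16, -1/4, 0 } ⇒ -2923/8192
value(RBBRBRRBRRBRBRB) = { -1, -1/2, -3/8, -23/64, -183/512, -731/2048, -2923/8192 | -1461/4096, -365/1024, -91/256, -45/128, -11/32, -5/16, -1/4, 0 } ⇒ -5845/16384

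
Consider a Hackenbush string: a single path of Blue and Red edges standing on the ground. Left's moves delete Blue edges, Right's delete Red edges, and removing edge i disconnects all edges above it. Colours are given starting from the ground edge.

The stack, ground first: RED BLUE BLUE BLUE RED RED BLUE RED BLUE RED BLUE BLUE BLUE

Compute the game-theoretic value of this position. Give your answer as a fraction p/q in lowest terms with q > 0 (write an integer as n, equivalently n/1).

G_1 [R]  L=[(no moves)]  R=[0]  gives -1
G_2 [RB]  L=[-1]  R=[0]  gives -1/2
G_3 [RBB]  L=[-1; -1/2]  R=[0]  gives -1/4
G_4 [RBBB]  L=[-1; -1/2; -1/4]  R=[0]  gives -1/8
G_5 [RBBBR]  L=[-1; -1/2; -1/4]  R=[-1/8; 0]  gives -3/16
G_6 [RBBBRR]  L=[-1; -1/2; -1/4]  R=[-3/16; -1/8; 0]  gives -7/32
G_7 [RBBBRRB]  L=[-1; -1/2; -1/4; -7/32]  R=[-3/16; -1/8; 0]  gives -13/64
G_8 [RBBBRRBR]  L=[-1; -1/2; -1/4; -7/32]  R=[-13/64; -3/16; -1/8; 0]  gives -27/128
G_9 [RBBBRRBRB]  L=[-1; -1/2; -1/4; -7/32; -27/128]  R=[-13/64; -3/16; -1/8; 0]  gives -53/256
G_10 [RBBBRRBRBR]  L=[-1; -1/2; -1/4; -7/32; -27/128]  R=[-53/256; -13/64; -3/16; -1/8; 0]  gives -107/512
G_11 [RBBBRRBRBRB]  L=[-1; -1/2; -1/4; -7/32; -27/128; -107/512]  R=[-53/256; -13/64; -3/16; -1/8; 0]  gives -213/1024
G_12 [RBBBRRBRBRBB]  L=[-1; -1/2; -1/4; -7/32; -27/128; -107/512; -213/1024]  R=[-53/256; -13/64; -3/16; -1/8; 0]  gives -425/2048
G_13 [RBBBRRBRBRBBB]  L=[-1; -1/2; -1/4; -7/32; -27/128; -107/512; -213/1024; -425/2048]  R=[-53/256; -13/64; -3/16; -1/8; 0]  gives -849/4096

-849/4096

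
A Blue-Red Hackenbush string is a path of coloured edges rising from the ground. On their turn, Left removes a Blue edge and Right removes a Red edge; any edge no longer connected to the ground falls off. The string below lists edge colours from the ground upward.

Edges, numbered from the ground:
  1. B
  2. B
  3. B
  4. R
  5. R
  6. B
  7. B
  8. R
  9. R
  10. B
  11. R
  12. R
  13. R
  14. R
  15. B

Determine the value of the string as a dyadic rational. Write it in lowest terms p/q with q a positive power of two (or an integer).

9795/4096

1 of 15 · B · max L 0 · min R +∞ = 1
2 of 15 · BB · max L 1 · min R +∞ = 2
3 of 15 · BBB · max L 2 · min R +∞ = 3
4 of 15 · BBBR · max L 2 · min R 3 = 5/2
5 of 15 · BBBRR · max L 2 · min R 5/2 = 9/4
6 of 15 · BBBRRB · max L 9/4 · min R 5/2 = 19/8
7 of 15 · BBBRRBB · max L 19/8 · min R 5/2 = 39/16
8 of 15 · BBBRRBBR · max L 19/8 · min R 39/16 = 77/32
9 of 15 · BBBRRBBRR · max L 19/8 · min R 77/32 = 153/64
10 of 15 · BBBRRBBRRB · max L 153/64 · min R 77/32 = 307/128
11 of 15 · BBBRRBBRRBR · max L 153/64 · min R 307/128 = 613/256
12 of 15 · BBBRRBBRRBRR · max L 153/64 · min R 613/256 = 1225/512
13 of 15 · BBBRRBBRRBRRR · max L 153/64 · min R 1225/512 = 2449/1024
14 of 15 · BBBRRBBRRBRRRR · max L 153/64 · min R 2449/1024 = 4897/2048
15 of 15 · BBBRRBBRRBRRRRB · max L 4897/2048 · min R 2449/1024 = 9795/4096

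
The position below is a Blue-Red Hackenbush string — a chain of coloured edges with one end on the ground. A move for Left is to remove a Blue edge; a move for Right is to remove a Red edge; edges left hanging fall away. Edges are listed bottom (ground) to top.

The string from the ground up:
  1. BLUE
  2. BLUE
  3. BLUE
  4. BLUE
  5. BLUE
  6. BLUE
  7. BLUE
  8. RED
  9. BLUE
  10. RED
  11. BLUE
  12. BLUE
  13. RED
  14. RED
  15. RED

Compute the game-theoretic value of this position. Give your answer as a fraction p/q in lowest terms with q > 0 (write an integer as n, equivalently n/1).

B: Left { 0 }, Right { (no moves) } => simplest 1
BB: Left { 0, 1 }, Right { (no moves) } => simplest 2
BBB: Left { 0, 1, 2 }, Right { (no moves) } => simplest 3
BBBB: Left { 0, 1, 2, 3 }, Right { (no moves) } => simplest 4
BBBBB: Left { 0, 1, 2, 3, 4 }, Right { (no moves) } => simplest 5
BBBBBB: Left { 0, 1, 2, 3, 4, 5 }, Right { (no moves) } => simplest 6
BBBBBBB: Left { 0, 1, 2, 3, 4, 5, 6 }, Right { (no moves) } => simplest 7
BBBBBBBR: Left { 0, 1, 2, 3, 4, 5, 6 }, Right { 7 } => simplest 13/2
BBBBBBBRB: Left { 0, 1, 2, 3, 4, 5, 6, 13/2 }, Right { 7 } => simplest 27/4
BBBBBBBRBR: Left { 0, 1, 2, 3, 4, 5, 6, 13/2 }, Right { 27/4, 7 } => simplest 53/8
BBBBBBBRBRB: Left { 0, 1, 2, 3, 4, 5, 6, 13/2, 53/8 }, Right { 27/4, 7 } => simplest 107/16
BBBBBBBRBRBB: Left { 0, 1, 2, 3, 4, 5, 6, 13/2, 53/8, 107/16 }, Right { 27/4, 7 } => simplest 215/32
BBBBBBBRBRBBR: Left { 0, 1, 2, 3, 4, 5, 6, 13/2, 53/8, 107/16 }, Right { 215/32, 27/4, 7 } => simplest 429/64
BBBBBBBRBRBBRR: Left { 0, 1, 2, 3, 4, 5, 6, 13/2, 53/8, 107/16 }, Right { 429/64, 215/32, 27/4, 7 } => simplest 857/128
BBBBBBBRBRBBRRR: Left { 0, 1, 2, 3, 4, 5, 6, 13/2, 53/8, 107/16 }, Right { 857/128, 429/64, 215/32, 27/4, 7 } => simplest 1713/256

1713/256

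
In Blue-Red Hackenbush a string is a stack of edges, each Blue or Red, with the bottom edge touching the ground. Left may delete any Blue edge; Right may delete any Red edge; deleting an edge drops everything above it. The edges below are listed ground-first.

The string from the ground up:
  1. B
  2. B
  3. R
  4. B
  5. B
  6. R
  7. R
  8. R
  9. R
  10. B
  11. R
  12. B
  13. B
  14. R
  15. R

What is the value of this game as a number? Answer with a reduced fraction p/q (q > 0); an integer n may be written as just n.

edge 1 of 15 (B): { 0 | — } gives 1
edge 2 of 15 (B): { 0; 1 | — } gives 2
edge 3 of 15 (R): { 0; 1 | 2 } gives 3/2
edge 4 of 15 (B): { 0; 1; 3/2 | 2 } gives 7/4
edge 5 of 15 (B): { 0; 1; 3/2; 7/4 | 2 } gives 15/8
edge 6 of 15 (R): { 0; 1; 3/2; 7/4 | 15/8; 2 } gives 29/16
edge 7 of 15 (R): { 0; 1; 3/2; 7/4 | 29/16; 15/8; 2 } gives 57/32
edge 8 of 15 (R): { 0; 1; 3/2; 7/4 | 57/32; 29/16; 15/8; 2 } gives 113/64
edge 9 of 15 (R): { 0; 1; 3/2; 7/4 | 113/64; 57/32; 29/16; 15/8; 2 } gives 225/128
edge 10 of 15 (B): { 0; 1; 3/2; 7/4; 225/128 | 113/64; 57/32; 29/16; 15/8; 2 } gives 451/256
edge 11 of 15 (R): { 0; 1; 3/2; 7/4; 225/128 | 451/256; 113/64; 57/32; 29/16; 15/8; 2 } gives 901/512
edge 12 of 15 (B): { 0; 1; 3/2; 7/4; 225/128; 901/512 | 451/256; 113/64; 57/32; 29/16; 15/8; 2 } gives 1803/1024
edge 13 of 15 (B): { 0; 1; 3/2; 7/4; 225/128; 901/512; 1803/1024 | 451/256; 113/64; 57/32; 29/16; 15/8; 2 } gives 3607/2048
edge 14 of 15 (R): { 0; 1; 3/2; 7/4; 225/128; 901/512; 1803/1024 | 3607/2048; 451/256; 113/64; 57/32; 29/16; 15/8; 2 } gives 7213/4096
edge 15 of 15 (R): { 0; 1; 3/2; 7/4; 225/128; 901/512; 1803/1024 | 7213/4096; 3607/2048; 451/256; 113/64; 57/32; 29/16; 15/8; 2 } gives 14425/8192

14425/8192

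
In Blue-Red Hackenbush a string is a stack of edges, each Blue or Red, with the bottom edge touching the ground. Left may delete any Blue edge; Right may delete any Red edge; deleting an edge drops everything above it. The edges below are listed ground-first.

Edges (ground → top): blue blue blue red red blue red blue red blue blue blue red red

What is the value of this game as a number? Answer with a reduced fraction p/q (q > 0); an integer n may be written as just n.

4793/2048

value(b) = { 0 | · } — 1
value(bb) = { 0,1 | · } — 2
value(bbb) = { 0,1,2 | · } — 3
value(bbbr) = { 0,1,2 | 3 } — 5/2
value(bbbrr) = { 0,1,2 | 5/2,3 } — 9/4
value(bbbrrb) = { 0,1,2,9/4 | 5/2,3 } — 19/8
value(bbbrrbr) = { 0,1,2,9/4 | 19/8,5/2,3 } — 37/16
value(bbbrrbrb) = { 0,1,2,9/4,37/16 | 19/8,5/2,3 } — 75/32
value(bbbrrbrbr) = { 0,1,2,9/4,37/16 | 75/32,19/8,5/2,3 } — 149/64
value(bbbrrbrbrb) = { 0,1,2,9/4,37/16,149/64 | 75/32,19/8,5/2,3 } — 299/128
value(bbbrrbrbrbb) = { 0,1,2,9/4,37/16,149/64,299/128 | 75/32,19/8,5/2,3 } — 599/256
value(bbbrrbrbrbbb) = { 0,1,2,9/4,37/16,149/64,299/128,599/256 | 75/32,19/8,5/2,3 } — 1199/512
value(bbbrrbrbrbbbr) = { 0,1,2,9/4,37/16,149/64,299/128,599/256 | 1199/512,75/32,19/8,5/2,3 } — 2397/1024
value(bbbrrbrbrbbbrr) = { 0,1,2,9/4,37/16,149/64,299/128,599/256 | 2397/1024,1199/512,75/32,19/8,5/2,3 } — 4793/2048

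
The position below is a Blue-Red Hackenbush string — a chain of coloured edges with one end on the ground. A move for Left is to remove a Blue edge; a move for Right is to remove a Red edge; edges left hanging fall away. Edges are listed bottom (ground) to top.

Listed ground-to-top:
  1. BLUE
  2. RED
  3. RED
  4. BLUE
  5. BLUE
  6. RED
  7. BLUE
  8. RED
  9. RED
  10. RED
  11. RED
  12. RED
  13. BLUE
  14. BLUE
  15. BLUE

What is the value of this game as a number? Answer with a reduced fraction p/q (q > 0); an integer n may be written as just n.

6671/16384

edge 1 of 15 (BLUE): { 0 | — } = 1
edge 2 of 15 (RED): { 0 | 1 } = 1/2
edge 3 of 15 (RED): { 0 | 1/2, 1 } = 1/4
edge 4 of 15 (BLUE): { 0, 1/4 | 1/2, 1 } = 3/8
edge 5 of 15 (BLUE): { 0, 1/4, 3/8 | 1/2, 1 } = 7/16
edge 6 of 15 (RED): { 0, 1/4, 3/8 | 7/16, 1/2, 1 } = 13/32
edge 7 of 15 (BLUE): { 0, 1/4, 3/8, 13/32 | 7/16, 1/2, 1 } = 27/64
edge 8 of 15 (RED): { 0, 1/4, 3/8, 13/32 | 27/64, 7/16, 1/2, 1 } = 53/128
edge 9 of 15 (RED): { 0, 1/4, 3/8, 13/32 | 53/128, 27/64, 7/16, 1/2, 1 } = 105/256
edge 10 of 15 (RED): { 0, 1/4, 3/8, 13/32 | 105/256, 53/128, 27/64, 7/16, 1/2, 1 } = 209/512
edge 11 of 15 (RED): { 0, 1/4, 3/8, 13/32 | 209/512, 105/256, 53/128, 27/64, 7/16, 1/2, 1 } = 417/1024
edge 12 of 15 (RED): { 0, 1/4, 3/8, 13/32 | 417/1024, 209/512, 105/256, 53/128, 27/64, 7/16, 1/2, 1 } = 833/2048
edge 13 of 15 (BLUE): { 0, 1/4, 3/8, 13/32, 833/2048 | 417/1024, 209/512, 105/256, 53/128, 27/64, 7/16, 1/2, 1 } = 1667/4096
edge 14 of 15 (BLUE): { 0, 1/4, 3/8, 13/32, 833/2048, 1667/4096 | 417/1024, 209/512, 105/256, 53/128, 27/64, 7/16, 1/2, 1 } = 3335/8192
edge 15 of 15 (BLUE): { 0, 1/4, 3/8, 13/32, 833/2048, 1667/4096, 3335/8192 | 417/1024, 209/512, 105/256, 53/128, 27/64, 7/16, 1/2, 1 } = 6671/16384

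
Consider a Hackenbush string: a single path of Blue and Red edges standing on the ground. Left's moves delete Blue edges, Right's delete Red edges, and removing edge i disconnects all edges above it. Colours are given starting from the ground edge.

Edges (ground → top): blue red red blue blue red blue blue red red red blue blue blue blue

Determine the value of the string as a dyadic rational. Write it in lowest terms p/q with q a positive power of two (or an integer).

edge 1 of 15 (blue): { 0 |  } so 1
edge 2 of 15 (red): { 0 | 1 } so 1/2
edge 3 of 15 (red): { 0 | 1/2, 1 } so 1/4
edge 4 of 15 (blue): { 0, 1/4 | 1/2, 1 } so 3/8
edge 5 of 15 (blue): { 0, 1/4, 3/8 | 1/2, 1 } so 7/16
edge 6 of 15 (red): { 0, 1/4, 3/8 | 7/16, 1/2, 1 } so 13/32
edge 7 of 15 (blue): { 0, 1/4, 3/8, 13/32 | 7/16, 1/2, 1 } so 27/64
edge 8 of 15 (blue): { 0, 1/4, 3/8, 13/32, 27/64 | 7/16, 1/2, 1 } so 55/128
edge 9 of 15 (red): { 0, 1/4, 3/8, 13/32, 27/64 | 55/128, 7/16, 1/2, 1 } so 109/256
edge 10 of 15 (red): { 0, 1/4, 3/8, 13/32, 27/64 | 109/256, 55/128, 7/16, 1/2, 1 } so 217/512
edge 11 of 15 (red): { 0, 1/4, 3/8, 13/32, 27/64 | 217/512, 109/256, 55/128, 7/16, 1/2, 1 } so 433/1024
edge 12 of 15 (blue): { 0, 1/4, 3/8, 13/32, 27/64, 433/1024 | 217/512, 109/256, 55/128, 7/16, 1/2, 1 } so 867/2048
edge 13 of 15 (blue): { 0, 1/4, 3/8, 13/32, 27/64, 433/1024, 867/2048 | 217/512, 109/256, 55/128, 7/16, 1/2, 1 } so 1735/4096
edge 14 of 15 (blue): { 0, 1/4, 3/8, 13/32, 27/64, 433/1024, 867/2048, 1735/4096 | 217/512, 109/256, 55/128, 7/16, 1/2, 1 } so 3471/8192
edge 15 of 15 (blue): { 0, 1/4, 3/8, 13/32, 27/64, 433/1024, 867/2048, 1735/4096, 3471/8192 | 217/512, 109/256, 55/128, 7/16, 1/2, 1 } so 6943/16384

6943/16384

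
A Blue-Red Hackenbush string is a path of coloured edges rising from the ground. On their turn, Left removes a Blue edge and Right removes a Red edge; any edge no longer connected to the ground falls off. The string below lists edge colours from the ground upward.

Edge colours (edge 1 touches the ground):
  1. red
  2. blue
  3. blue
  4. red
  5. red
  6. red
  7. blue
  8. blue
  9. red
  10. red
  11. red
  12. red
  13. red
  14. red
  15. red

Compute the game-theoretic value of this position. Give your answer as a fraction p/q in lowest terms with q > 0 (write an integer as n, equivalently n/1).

Prefix values for red blue blue red red red blue blue red red red red red red red via {L|R} + simplicity:
edge 1 of 15 (red): { none | 0 } so -1
edge 2 of 15 (blue): { -1 | 0 } so -1/2
edge 3 of 15 (blue): { -1,-1/2 | 0 } so -1/4
edge 4 of 15 (red): { -1,-1/2 | -1/4,0 } so -3/8
edge 5 of 15 (red): { -1,-1/2 | -3/8,-1/4,0 } so -7/16
edge 6 of 15 (red): { -1,-1/2 | -7/16,-3/8,-1/4,0 } so -15/32
edge 7 of 15 (blue): { -1,-1/2,-15/32 | -7/16,-3/8,-1/4,0 } so -29/64
edge 8 of 15 (blue): { -1,-1/2,-15/32,-29/64 | -7/16,-3/8,-1/4,0 } so -57/128
edge 9 of 15 (red): { -1,-1/2,-15/32,-29/64 | -57/128,-7/16,-3/8,-1/4,0 } so -115/256
edge 10 of 15 (red): { -1,-1/2,-15/32,-29/64 | -115/256,-57/128,-7/16,-3/8,-1/4,0 } so -231/512
edge 11 of 15 (red): { -1,-1/2,-15/32,-29/64 | -231/512,-115/256,-57/128,-7/16,-3/8,-1/4,0 } so -463/1024
edge 12 of 15 (red): { -1,-1/2,-15/32,-29/64 | -463/1024,-231/512,-115/256,-57/128,-7/16,-3/8,-1/4,0 } so -927/2048
edge 13 of 15 (red): { -1,-1/2,-15/32,-29/64 | -927/2048,-463/1024,-231/512,-115/256,-57/128,-7/16,-3/8,-1/4,0 } so -1855/4096
edge 14 of 15 (red): { -1,-1/2,-15/32,-29/64 | -1855/4096,-927/2048,-463/1024,-231/512,-115/256,-57/128,-7/16,-3/8,-1/4,0 } so -3711/8192
edge 15 of 15 (red): { -1,-1/2,-15/32,-29/64 | -3711/8192,-1855/4096,-927/2048,-463/1024,-231/512,-115/256,-57/128,-7/16,-3/8,-1/4,0 } so -7423/16384

-7423/16384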